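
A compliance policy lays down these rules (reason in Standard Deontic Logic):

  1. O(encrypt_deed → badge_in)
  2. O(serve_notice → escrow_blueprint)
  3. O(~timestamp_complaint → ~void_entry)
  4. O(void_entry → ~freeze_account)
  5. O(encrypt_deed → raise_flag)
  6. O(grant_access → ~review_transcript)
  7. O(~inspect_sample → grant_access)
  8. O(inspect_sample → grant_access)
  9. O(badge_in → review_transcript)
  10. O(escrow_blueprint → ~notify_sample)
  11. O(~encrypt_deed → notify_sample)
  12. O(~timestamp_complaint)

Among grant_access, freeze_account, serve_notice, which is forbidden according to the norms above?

serve_notice

By case analysis on inspect_sample: premise 8 gives O(inspect_sample → grant_access) and premise 7 gives O(~inspect_sample → grant_access), so O(grant_access) either way.
Premise 6 is O(grant_access → ~review_transcript); since O(grant_access), deontic closure gives O(~review_transcript).
The contrapositive of premise 9 (O(badge_in → review_transcript)) is O(~review_transcript → ~badge_in), and O(~review_transcript) is already established, so O(~badge_in).
The contrapositive of premise 1 (O(encrypt_deed → badge_in)) is O(~badge_in → ~encrypt_deed), and O(~badge_in) is already established, so O(~encrypt_deed).
Applying K to premise 11 (O(~encrypt_deed → notify_sample)) and O(~encrypt_deed) yields O(notify_sample).
The contrapositive of premise 10 (O(escrow_blueprint → ~notify_sample)) is O(notify_sample → ~escrow_blueprint), and O(notify_sample) is already established, so O(~escrow_blueprint).
The contrapositive of premise 2 (O(serve_notice → escrow_blueprint)) is O(~escrow_blueprint → ~serve_notice), and O(~escrow_blueprint) is already established, so O(~serve_notice).
So O(~serve_notice) holds, i.e. serve_notice is forbidden. None of the other listed options is forbidden under the premises.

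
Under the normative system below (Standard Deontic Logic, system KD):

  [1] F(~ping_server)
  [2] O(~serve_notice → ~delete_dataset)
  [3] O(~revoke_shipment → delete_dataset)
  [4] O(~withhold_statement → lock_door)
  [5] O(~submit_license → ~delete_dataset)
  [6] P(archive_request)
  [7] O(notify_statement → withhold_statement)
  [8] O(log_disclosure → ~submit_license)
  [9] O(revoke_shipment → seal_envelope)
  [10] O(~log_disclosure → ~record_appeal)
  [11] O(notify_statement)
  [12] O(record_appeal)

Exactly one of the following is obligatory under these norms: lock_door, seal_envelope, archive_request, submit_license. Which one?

seal_envelope

From premise 12 we have O(record_appeal).
Premise 10, O(~log_disclosure → ~record_appeal), contraposes to O(record_appeal → log_disclosure); with O(record_appeal) we get O(log_disclosure).
From O(log_disclosure) and premise 8, O(log_disclosure → ~submit_license), we obtain O(~submit_license).
With premise 5, O(~submit_license → ~delete_dataset), the K-axiom yields O(~delete_dataset).
The contrapositive of premise 3 (O(~revoke_shipment → delete_dataset)) is O(~delete_dataset → revoke_shipment), and O(~delete_dataset) is already established, so O(revoke_shipment).
From O(revoke_shipment) and premise 9, O(revoke_shipment → seal_envelope), we obtain O(seal_envelope).
So O(seal_envelope) holds — seal_envelope is obligatory. None of the other listed options is made obligatory by any chain of premises.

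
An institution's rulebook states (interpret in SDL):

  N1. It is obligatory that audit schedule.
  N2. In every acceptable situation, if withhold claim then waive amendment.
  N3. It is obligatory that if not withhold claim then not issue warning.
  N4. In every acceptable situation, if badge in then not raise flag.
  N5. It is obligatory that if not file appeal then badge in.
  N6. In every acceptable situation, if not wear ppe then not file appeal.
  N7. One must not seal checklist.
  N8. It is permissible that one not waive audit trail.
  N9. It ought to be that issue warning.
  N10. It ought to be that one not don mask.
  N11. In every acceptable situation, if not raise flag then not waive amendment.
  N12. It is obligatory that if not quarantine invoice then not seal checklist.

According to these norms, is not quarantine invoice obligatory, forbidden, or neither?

Neither

Premise 12 is O(¬quarantine_invoice → ¬seal_checklist); even if O(¬seal_checklist) held, inferring O(¬quarantine_invoice) would be affirming the consequent — invalid.
No premise or chain of K-axiom applications forces O(¬quarantine_invoice), and none forces O(quarantine_invoice). So ¬quarantine_invoice is neither obligatory nor forbidden under these norms.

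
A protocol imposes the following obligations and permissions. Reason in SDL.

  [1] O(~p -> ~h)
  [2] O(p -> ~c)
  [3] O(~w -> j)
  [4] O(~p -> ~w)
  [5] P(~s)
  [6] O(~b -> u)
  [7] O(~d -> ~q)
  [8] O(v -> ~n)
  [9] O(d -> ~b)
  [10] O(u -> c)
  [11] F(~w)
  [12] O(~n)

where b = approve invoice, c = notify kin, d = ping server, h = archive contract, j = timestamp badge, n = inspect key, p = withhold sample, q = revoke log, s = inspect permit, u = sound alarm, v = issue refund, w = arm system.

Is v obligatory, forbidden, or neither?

Neither

Premise 8 is O(v -> ~n); even if O(~n) held, inferring O(v) would be affirming the consequent — invalid.
No premise or chain of K-axiom applications forces O(v), and none forces O(~v). So v is neither obligatory nor forbidden under these norms.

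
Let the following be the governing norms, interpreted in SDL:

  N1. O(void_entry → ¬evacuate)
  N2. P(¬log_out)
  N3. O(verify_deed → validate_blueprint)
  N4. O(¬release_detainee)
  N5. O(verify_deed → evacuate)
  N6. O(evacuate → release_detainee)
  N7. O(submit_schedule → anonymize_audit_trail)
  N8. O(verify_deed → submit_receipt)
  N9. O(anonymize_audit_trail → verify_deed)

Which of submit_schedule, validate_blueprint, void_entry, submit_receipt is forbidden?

submit_schedule

Premise 4 states O(¬release_detainee) outright.
Premise 6, O(evacuate → release_detainee), contraposes to O(¬release_detainee → ¬evacuate); with O(¬release_detainee) we get O(¬evacuate).
Premise 5 is O(verify_deed → evacuate); contrapositively O(¬evacuate → ¬verify_deed). Since O(¬evacuate) holds, K gives O(¬verify_deed).
Premise 9 is O(anonymize_audit_trail → verify_deed); contrapositively O(¬verify_deed → ¬anonymize_audit_trail). Since O(¬verify_deed) holds, K gives O(¬anonymize_audit_trail).
Premise 7 is O(submit_schedule → anonymize_audit_trail); contrapositively O(¬anonymize_audit_trail → ¬submit_schedule). Since O(¬anonymize_audit_trail) holds, K gives O(¬submit_schedule).
So O(¬submit_schedule) holds, i.e. submit_schedule is forbidden. None of the other listed options is forbidden under the premises.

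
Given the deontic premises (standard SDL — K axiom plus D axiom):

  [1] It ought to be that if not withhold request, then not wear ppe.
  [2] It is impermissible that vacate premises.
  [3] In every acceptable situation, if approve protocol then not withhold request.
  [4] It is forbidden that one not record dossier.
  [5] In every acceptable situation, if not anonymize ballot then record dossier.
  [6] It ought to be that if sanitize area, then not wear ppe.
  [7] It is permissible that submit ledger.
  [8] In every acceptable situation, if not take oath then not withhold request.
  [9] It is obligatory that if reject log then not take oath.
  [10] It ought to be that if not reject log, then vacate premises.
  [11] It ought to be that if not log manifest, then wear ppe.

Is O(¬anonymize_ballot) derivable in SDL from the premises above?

Premise 5 is O(¬anonymize_ballot → record_dossier); even if O(record_dossier) held, inferring O(¬anonymize_ballot) would be affirming the consequent — invalid.
No other premise forces O(¬anonymize_ballot). An ideal world satisfying every premise can still have ¬anonymize_ballot false, so O(¬anonymize_ballot) is not derivable.

No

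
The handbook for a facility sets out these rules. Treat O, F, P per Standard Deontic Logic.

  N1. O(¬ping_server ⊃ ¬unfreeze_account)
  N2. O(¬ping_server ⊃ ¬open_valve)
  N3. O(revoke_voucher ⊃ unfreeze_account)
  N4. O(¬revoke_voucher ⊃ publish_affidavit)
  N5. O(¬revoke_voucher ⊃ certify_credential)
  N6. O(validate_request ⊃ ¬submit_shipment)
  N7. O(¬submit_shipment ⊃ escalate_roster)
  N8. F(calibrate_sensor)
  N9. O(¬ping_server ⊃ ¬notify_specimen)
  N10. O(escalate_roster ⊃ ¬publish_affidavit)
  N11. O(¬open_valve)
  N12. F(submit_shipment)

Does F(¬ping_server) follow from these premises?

Yes

Premise 12, F(submit_shipment), is equivalent to O(¬submit_shipment).
Applying K to premise 7 (O(¬submit_shipment ⊃ escalate_roster)) and O(¬submit_shipment) yields O(escalate_roster).
Applying K to premise 10 (O(escalate_roster ⊃ ¬publish_affidavit)) and O(escalate_roster) yields O(¬publish_affidavit).
Premise 4, O(¬revoke_voucher ⊃ publish_affidavit), contraposes to O(¬publish_affidavit ⊃ revoke_voucher); with O(¬publish_affidavit) we get O(revoke_voucher).
Applying K to premise 3 (O(revoke_voucher ⊃ unfreeze_account)) and O(revoke_voucher) yields O(unfreeze_account).
Premise 1, O(¬ping_server ⊃ ¬unfreeze_account), contraposes to O(unfreeze_account ⊃ ping_server); with O(unfreeze_account) we get O(ping_server).
Premises 2, 5, 6, 8, 9, 11 do not contribute to this derivation.
So O(ping_server) holds, i.e. F(¬ping_server). The claim follows.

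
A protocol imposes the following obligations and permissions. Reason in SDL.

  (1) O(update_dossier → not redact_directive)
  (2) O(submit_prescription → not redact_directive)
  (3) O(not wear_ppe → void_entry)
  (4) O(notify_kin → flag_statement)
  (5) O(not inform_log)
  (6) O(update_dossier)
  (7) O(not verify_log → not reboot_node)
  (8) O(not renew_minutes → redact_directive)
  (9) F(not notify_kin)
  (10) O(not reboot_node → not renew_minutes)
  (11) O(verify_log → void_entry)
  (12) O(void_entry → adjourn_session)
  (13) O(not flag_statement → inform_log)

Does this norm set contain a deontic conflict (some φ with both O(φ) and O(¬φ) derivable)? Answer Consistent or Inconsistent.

Consistent

Premise 13 is O(not flag_statement → inform_log), but O(not flag_statement) is not derivable from the premises, so it does not yield O(inform_log).
So O(inform_log) is not derivable, and the apparent clash with O(not inform_log) does not arise.
A world satisfying every obligation exists (e.g. adjourn_session=true, flag_statement=true, inform_log=false, notify_kin=true, reboot_node=true, redact_directive=false, renew_minutes=true, submit_prescription=false, update_dossier=true, verify_log=true, void_entry=true, wear_ppe=false); no atom is both obligatory and forbidden, so the set is consistent.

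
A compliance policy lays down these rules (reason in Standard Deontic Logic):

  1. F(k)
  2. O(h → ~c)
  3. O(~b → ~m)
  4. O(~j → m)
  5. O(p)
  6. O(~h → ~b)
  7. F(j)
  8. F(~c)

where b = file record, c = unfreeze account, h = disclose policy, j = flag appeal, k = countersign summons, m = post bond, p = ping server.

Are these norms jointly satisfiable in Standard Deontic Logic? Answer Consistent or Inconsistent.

Inconsistent

Premise 8, F(~c), is equivalent to O(c).
Premise 2, O(h → ~c), contraposes to O(c → ~h); with O(c) we get O(~h).
From O(~h) and premise 6, O(~h → ~b), we obtain O(~b).
Premise 3 is O(~b → ~m); since O(~b), deontic closure gives O(~m).
Premise 4 is O(~j → m); contrapositively O(~m → j). Since O(~m) holds, K gives O(j).
Yet premise 7 is F(j), i.e. O(~j).
We now have both O(j) and O(~j) — j is simultaneously obligatory and forbidden, violating the D-axiom.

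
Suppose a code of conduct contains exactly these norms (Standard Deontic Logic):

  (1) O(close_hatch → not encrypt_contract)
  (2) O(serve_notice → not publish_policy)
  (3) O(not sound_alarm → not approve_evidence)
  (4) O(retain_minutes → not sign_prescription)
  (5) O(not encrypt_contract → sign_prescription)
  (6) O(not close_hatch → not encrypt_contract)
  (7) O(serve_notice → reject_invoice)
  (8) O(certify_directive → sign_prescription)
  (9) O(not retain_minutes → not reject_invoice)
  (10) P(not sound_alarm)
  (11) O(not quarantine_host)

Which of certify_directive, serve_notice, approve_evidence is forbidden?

serve_notice

By case analysis on not close_hatch: premise 6 gives O(not close_hatch → not encrypt_contract) and premise 1 gives O(close_hatch → not encrypt_contract), so O(not encrypt_contract) either way.
Applying K to premise 5 (O(not encrypt_contract → sign_prescription)) and O(not encrypt_contract) yields O(sign_prescription).
The contrapositive of premise 4 (O(retain_minutes → not sign_prescription)) is O(sign_prescription → not retain_minutes), and O(sign_prescription) is already established, so O(not retain_minutes).
From O(not retain_minutes) and premise 9, O(not retain_minutes → not reject_invoice), we obtain O(not reject_invoice).
Premise 7, O(serve_notice → reject_invoice), contraposes to O(not reject_invoice → not serve_notice); with O(not reject_invoice) we get O(not serve_notice).
So O(not serve_notice) holds, i.e. serve_notice is forbidden. None of the other listed options is forbidden under the premises.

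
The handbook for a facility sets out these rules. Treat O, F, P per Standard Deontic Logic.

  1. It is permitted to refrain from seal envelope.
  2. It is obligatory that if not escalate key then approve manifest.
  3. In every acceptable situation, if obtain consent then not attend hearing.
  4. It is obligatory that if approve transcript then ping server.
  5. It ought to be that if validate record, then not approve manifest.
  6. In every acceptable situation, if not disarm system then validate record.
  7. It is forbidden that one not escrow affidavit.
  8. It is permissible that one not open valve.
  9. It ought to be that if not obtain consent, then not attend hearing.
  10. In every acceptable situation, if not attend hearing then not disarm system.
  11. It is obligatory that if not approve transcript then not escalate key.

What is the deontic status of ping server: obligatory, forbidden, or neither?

Premises 9 and 3 are O(¬obtain_consent → ¬attend_hearing) and O(obtain_consent → ¬attend_hearing); every ideal world satisfies ¬obtain_consent or obtain_consent, so in either case ¬attend_hearing holds — hence O(¬attend_hearing).
With premise 10, O(¬attend_hearing → ¬disarm_system), the K-axiom yields O(¬disarm_system).
Applying K to premise 6 (O(¬disarm_system → validate_record)) and O(¬disarm_system) yields O(validate_record).
Applying K to premise 5 (O(validate_record → ¬approve_manifest)) and O(validate_record) yields O(¬approve_manifest).
The contrapositive of premise 2 (O(¬escalate_key → approve_manifest)) is O(¬approve_manifest → escalate_key), and O(¬approve_manifest) is already established, so O(escalate_key).
Premise 11 is O(¬approve_transcript → ¬escalate_key); contrapositively O(escalate_key → approve_transcript). Since O(escalate_key) holds, K gives O(approve_transcript).
Applying K to premise 4 (O(approve_transcript → ping_server)) and O(approve_transcript) yields O(ping_server).
Premises 1, 7, 8 do not contribute to this derivation.
Hence ping_server is obligatory.

Obligatory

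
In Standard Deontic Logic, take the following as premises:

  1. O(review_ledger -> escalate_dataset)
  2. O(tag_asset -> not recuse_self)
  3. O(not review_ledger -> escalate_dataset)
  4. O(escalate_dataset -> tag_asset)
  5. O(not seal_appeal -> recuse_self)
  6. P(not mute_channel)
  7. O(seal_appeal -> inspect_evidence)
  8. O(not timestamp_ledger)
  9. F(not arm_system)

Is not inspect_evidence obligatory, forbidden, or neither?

Forbidden

Premises 3 and 1 are O(not review_ledger -> escalate_dataset) and O(review_ledger -> escalate_dataset); every ideal world satisfies not review_ledger or review_ledger, so in either case escalate_dataset holds — hence O(escalate_dataset).
Premise 4 is O(escalate_dataset -> tag_asset); since O(escalate_dataset), deontic closure gives O(tag_asset).
Applying K to premise 2 (O(tag_asset -> not recuse_self)) and O(tag_asset) yields O(not recuse_self).
Premise 5, O(not seal_appeal -> recuse_self), contraposes to O(not recuse_self -> seal_appeal); with O(not recuse_self) we get O(seal_appeal).
Premise 7 is O(seal_appeal -> inspect_evidence); since O(seal_appeal), deontic closure gives O(inspect_evidence).
Premises 6, 8, 9 do not contribute to this derivation.
Thus O(inspect_evidence), which is F(not inspect_evidence): not inspect_evidence is forbidden.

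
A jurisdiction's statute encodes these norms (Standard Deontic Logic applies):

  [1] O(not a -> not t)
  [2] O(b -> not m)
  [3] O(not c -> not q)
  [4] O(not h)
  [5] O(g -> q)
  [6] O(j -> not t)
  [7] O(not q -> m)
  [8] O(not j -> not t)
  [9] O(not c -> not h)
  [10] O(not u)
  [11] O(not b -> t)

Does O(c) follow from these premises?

Premises 6 and 8 cover both cases: O(j -> not t) and O(not j -> not t). Since j ∨ not j is a tautology, O(not t) follows.
Premise 11, O(not b -> t), contraposes to O(not t -> b); with O(not t) we get O(b).
From O(b) and premise 2, O(b -> not m), we obtain O(not m).
Premise 7, O(not q -> m), contraposes to O(not m -> q); with O(not m) we get O(q).
The contrapositive of premise 3 (O(not c -> not q)) is O(q -> c), and O(q) is already established, so O(c).
Premises 1, 4, 5, 9, 10 do not contribute to this derivation.
So O(c) follows.

Yes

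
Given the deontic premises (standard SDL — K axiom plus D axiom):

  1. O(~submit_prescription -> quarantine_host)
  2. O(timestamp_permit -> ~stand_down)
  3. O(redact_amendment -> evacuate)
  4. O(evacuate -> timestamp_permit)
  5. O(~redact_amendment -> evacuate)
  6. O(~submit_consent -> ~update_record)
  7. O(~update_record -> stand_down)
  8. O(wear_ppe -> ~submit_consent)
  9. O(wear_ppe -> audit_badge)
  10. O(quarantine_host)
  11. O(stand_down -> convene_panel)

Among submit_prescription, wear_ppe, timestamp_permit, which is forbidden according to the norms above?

wear_ppe

Premises 5 and 3 are O(~redact_amendment -> evacuate) and O(redact_amendment -> evacuate); every ideal world satisfies ~redact_amendment or redact_amendment, so in either case evacuate holds — hence O(evacuate).
Applying K to premise 4 (O(evacuate -> timestamp_permit)) and O(evacuate) yields O(timestamp_permit).
Applying K to premise 2 (O(timestamp_permit -> ~stand_down)) and O(timestamp_permit) yields O(~stand_down).
Premise 7, O(~update_record -> stand_down), contraposes to O(~stand_down -> update_record); with O(~stand_down) we get O(update_record).
Premise 6, O(~submit_consent -> ~update_record), contraposes to O(update_record -> submit_consent); with O(update_record) we get O(submit_consent).
The contrapositive of premise 8 (O(wear_ppe -> ~submit_consent)) is O(submit_consent -> ~wear_ppe), and O(submit_consent) is already established, so O(~wear_ppe).
So O(~wear_ppe) holds, i.e. wear_ppe is forbidden. None of the other listed options is forbidden under the premises.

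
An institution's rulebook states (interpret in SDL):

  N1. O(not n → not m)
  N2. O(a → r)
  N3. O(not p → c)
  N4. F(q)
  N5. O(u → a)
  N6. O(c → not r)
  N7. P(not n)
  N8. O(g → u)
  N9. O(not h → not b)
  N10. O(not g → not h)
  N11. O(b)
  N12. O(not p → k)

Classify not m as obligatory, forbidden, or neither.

Neither

Premise 1 is O(not n → not m), but O(not n) is not derivable from the premises (the permission P(not n) asserts only not O(n), not O(not n)), so it does not yield O(not m).
No premise or chain of K-axiom applications forces O(not m), and none forces O(m). So not m is neither obligatory nor forbidden under these norms.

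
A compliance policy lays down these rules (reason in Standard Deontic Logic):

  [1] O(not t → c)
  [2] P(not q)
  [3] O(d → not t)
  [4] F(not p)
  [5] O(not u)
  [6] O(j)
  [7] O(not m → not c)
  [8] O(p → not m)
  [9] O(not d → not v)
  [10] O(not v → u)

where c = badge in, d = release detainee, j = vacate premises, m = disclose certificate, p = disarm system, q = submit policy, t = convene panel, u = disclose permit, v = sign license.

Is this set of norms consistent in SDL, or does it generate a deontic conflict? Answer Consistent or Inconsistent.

Inconsistent

Premise 5 gives O(not u).
The contrapositive of premise 10 (O(not v → u)) is O(not u → v), and O(not u) is already established, so O(v).
The contrapositive of premise 9 (O(not d → not v)) is O(v → d), and O(v) is already established, so O(d).
With premise 3, O(d → not t), the K-axiom yields O(not t).
From O(not t) and premise 1, O(not t → c), we obtain O(c).
Premise 7, O(not m → not c), contraposes to O(c → m); with O(c) we get O(m).
Premise 8 is O(p → not m); contrapositively O(m → not p). Since O(m) holds, K gives O(not p).
However, F(not p) at premise 4 amounts to O(p).
We now have both O(not p) and O(p) — p is simultaneously obligatory and forbidden, violating the D-axiom.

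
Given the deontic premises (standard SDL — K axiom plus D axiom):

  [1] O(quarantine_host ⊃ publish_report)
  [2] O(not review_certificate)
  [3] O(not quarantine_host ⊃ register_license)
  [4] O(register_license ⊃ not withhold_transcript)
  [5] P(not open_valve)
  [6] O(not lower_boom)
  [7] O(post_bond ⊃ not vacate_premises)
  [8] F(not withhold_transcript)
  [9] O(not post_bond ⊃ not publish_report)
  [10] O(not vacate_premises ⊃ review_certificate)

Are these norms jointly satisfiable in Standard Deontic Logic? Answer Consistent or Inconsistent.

Inconsistent

Premise 2 states O(not review_certificate) outright.
The contrapositive of premise 10 (O(not vacate_premises ⊃ review_certificate)) is O(not review_certificate ⊃ vacate_premises), and O(not review_certificate) is already established, so O(vacate_premises).
Premise 7 is O(post_bond ⊃ not vacate_premises); contrapositively O(vacate_premises ⊃ not post_bond). Since O(vacate_premises) holds, K gives O(not post_bond).
With premise 9, O(not post_bond ⊃ not publish_report), the K-axiom yields O(not publish_report).
Premise 1, O(quarantine_host ⊃ publish_report), contraposes to O(not publish_report ⊃ not quarantine_host); with O(not publish_report) we get O(not quarantine_host).
From O(not quarantine_host) and premise 3, O(not quarantine_host ⊃ register_license), we obtain O(register_license).
With premise 4, O(register_license ⊃ not withhold_transcript), the K-axiom yields O(not withhold_transcript).
But premise 8, F(not withhold_transcript), means O(withhold_transcript).
We now have both O(not withhold_transcript) and O(withhold_transcript) — withhold_transcript is simultaneously obligatory and forbidden, violating the D-axiom.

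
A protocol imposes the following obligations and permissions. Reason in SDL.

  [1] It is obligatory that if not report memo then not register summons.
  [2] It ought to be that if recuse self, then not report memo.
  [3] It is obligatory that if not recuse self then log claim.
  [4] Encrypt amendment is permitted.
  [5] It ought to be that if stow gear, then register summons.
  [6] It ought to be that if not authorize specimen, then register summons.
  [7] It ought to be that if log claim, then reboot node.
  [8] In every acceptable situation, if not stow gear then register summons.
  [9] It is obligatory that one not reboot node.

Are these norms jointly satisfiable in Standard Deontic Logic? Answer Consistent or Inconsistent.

Premises 8 and 5 are O(¬stow_gear → register_summons) and O(stow_gear → register_summons); every ideal world satisfies ¬stow_gear or stow_gear, so in either case register_summons holds — hence O(register_summons).
The contrapositive of premise 1 (O(¬report_memo → ¬register_summons)) is O(register_summons → report_memo), and O(register_summons) is already established, so O(report_memo).
Premise 2 is O(recuse_self → ¬report_memo); contrapositively O(report_memo → ¬recuse_self). Since O(report_memo) holds, K gives O(¬recuse_self).
With premise 3, O(¬recuse_self → log_claim), the K-axiom yields O(log_claim).
With premise 7, O(log_claim → reboot_node), the K-axiom yields O(reboot_node).
However, premise 9 gives O(¬reboot_node).
We now have both O(reboot_node) and O(¬reboot_node) — reboot_node is simultaneously obligatory and forbidden, violating the D-axiom.

Inconsistent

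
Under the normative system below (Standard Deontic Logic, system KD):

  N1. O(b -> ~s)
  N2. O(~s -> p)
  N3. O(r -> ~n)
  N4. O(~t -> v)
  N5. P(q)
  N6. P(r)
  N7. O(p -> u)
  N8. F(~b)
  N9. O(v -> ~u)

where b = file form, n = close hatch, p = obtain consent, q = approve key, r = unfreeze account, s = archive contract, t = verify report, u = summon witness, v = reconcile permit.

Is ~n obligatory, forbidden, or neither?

Neither

Premise 3 is O(r -> ~n), but O(r) is not derivable from the premises (the permission P(r) asserts only ~O(~r), not O(r)), so it does not yield O(~n).
No premise or chain of K-axiom applications forces O(~n), and none forces O(n). So ~n is neither obligatory nor forbidden under these norms.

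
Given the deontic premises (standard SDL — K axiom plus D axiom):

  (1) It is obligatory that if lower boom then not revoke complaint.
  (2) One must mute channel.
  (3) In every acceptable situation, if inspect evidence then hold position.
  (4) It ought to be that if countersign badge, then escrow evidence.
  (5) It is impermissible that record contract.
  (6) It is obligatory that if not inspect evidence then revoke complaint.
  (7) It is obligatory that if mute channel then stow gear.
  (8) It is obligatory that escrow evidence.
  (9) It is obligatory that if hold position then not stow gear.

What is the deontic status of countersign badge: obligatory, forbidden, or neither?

Premise 4 is O(countersign_badge → escrow_evidence); even if O(escrow_evidence) held, inferring O(countersign_badge) would be affirming the consequent — invalid.
No premise or chain of K-axiom applications forces O(countersign_badge), and none forces O(¬countersign_badge). So countersign_badge is neither obligatory nor forbidden under these norms.

Neither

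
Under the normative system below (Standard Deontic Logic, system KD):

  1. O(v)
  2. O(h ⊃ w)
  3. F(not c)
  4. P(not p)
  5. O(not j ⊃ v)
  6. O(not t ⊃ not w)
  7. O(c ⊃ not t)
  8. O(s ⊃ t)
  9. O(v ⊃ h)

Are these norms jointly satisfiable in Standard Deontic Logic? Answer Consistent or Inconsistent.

Inconsistent

Premise 1 states O(v) outright.
Premise 9 is O(v ⊃ h); since O(v), deontic closure gives O(h).
Applying K to premise 2 (O(h ⊃ w)) and O(h) yields O(w).
Premise 6 is O(not t ⊃ not w); contrapositively O(w ⊃ t). Since O(w) holds, K gives O(t).
The contrapositive of premise 7 (O(c ⊃ not t)) is O(t ⊃ not c), and O(t) is already established, so O(not c).
Yet premise 3 is F(not c), i.e. O(c).
We now have both O(not c) and O(c) — c is simultaneously obligatory and forbidden, violating the D-axiom.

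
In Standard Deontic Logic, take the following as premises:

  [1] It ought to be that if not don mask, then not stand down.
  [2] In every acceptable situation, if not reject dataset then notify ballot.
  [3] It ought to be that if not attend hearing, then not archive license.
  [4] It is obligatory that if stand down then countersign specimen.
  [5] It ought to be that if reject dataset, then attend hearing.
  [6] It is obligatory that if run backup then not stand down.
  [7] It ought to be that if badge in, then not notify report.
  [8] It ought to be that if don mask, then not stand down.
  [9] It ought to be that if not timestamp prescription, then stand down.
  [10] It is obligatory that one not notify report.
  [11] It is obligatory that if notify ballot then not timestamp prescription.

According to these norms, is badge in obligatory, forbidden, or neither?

Premise 7 is O(badge_in → ¬notify_report); even if O(¬notify_report) held, inferring O(badge_in) would be affirming the consequent — invalid.
No premise or chain of K-axiom applications forces O(badge_in), and none forces O(¬badge_in). So badge_in is neither obligatory nor forbidden under these norms.

Neither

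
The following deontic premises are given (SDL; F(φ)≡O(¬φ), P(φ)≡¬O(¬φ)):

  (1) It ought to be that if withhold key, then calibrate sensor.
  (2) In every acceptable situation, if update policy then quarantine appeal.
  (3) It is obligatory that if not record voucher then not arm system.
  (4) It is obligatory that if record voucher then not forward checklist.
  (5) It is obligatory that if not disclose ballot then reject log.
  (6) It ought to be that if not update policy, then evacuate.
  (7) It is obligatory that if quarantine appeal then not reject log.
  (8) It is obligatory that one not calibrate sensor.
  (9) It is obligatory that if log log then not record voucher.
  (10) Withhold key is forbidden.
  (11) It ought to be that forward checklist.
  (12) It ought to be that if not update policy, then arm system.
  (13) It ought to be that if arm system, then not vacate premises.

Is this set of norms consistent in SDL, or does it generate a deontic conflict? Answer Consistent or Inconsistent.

Premise 1 is O(withhold_key → calibrate_sensor), but O(withhold_key) is not derivable from the premises, so it does not yield O(calibrate_sensor).
So O(calibrate_sensor) is not derivable, and the apparent clash with O(¬calibrate_sensor) does not arise.
A world satisfying every obligation exists (e.g. arm_system=false, calibrate_sensor=false, disclose_ballot=true, evacuate=false, forward_checklist=true, log_log=false, quarantine_appeal=true, record_voucher=false, reject_log=false, update_policy=true, vacate_premises=false, withhold_key=false); no atom is both obligatory and forbidden, so the set is consistent.

Consistent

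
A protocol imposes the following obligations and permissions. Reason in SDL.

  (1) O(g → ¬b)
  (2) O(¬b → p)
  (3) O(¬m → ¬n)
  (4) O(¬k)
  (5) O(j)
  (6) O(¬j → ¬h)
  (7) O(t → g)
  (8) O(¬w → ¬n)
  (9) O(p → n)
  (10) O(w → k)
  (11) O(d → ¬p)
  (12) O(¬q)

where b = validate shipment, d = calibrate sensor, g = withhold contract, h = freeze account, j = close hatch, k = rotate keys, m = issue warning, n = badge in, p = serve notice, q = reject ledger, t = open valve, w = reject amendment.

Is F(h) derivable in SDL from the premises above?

Premise 6 is O(¬j → ¬h), but O(¬j) is not derivable from the premises, so it does not yield O(¬h).
No other premise forces O(¬h). An ideal world satisfying every premise can still have h true, so F(h) is not derivable.

No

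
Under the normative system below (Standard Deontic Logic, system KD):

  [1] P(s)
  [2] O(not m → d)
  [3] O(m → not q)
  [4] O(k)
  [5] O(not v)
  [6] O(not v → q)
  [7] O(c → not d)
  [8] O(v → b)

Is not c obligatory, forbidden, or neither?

Obligatory

Premise 5 gives O(not v).
From O(not v) and premise 6, O(not v → q), we obtain O(q).
Premise 3 is O(m → not q); contrapositively O(q → not m). Since O(q) holds, K gives O(not m).
Applying K to premise 2 (O(not m → d)) and O(not m) yields O(d).
Premise 7, O(c → not d), contraposes to O(d → not c); with O(d) we get O(not c).
Premises 1, 4, 8 do not contribute to this derivation.
Hence not c is obligatory.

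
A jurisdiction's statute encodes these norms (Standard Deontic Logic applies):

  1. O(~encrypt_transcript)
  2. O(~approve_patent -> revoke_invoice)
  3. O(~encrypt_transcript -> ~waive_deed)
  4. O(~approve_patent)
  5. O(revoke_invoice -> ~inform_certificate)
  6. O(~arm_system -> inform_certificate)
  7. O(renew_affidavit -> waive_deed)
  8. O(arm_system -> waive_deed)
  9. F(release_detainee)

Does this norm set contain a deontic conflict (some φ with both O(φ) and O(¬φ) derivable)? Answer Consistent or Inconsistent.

Premise 4 gives O(~approve_patent).
With premise 2, O(~approve_patent -> revoke_invoice), the K-axiom yields O(revoke_invoice).
From O(revoke_invoice) and premise 5, O(revoke_invoice -> ~inform_certificate), we obtain O(~inform_certificate).
The contrapositive of premise 6 (O(~arm_system -> inform_certificate)) is O(~inform_certificate -> arm_system), and O(~inform_certificate) is already established, so O(arm_system).
Applying K to premise 8 (O(arm_system -> waive_deed)) and O(arm_system) yields O(waive_deed).
The contrapositive of premise 3 (O(~encrypt_transcript -> ~waive_deed)) is O(waive_deed -> encrypt_transcript), and O(waive_deed) is already established, so O(encrypt_transcript).
Yet premise 1 states O(~encrypt_transcript).
We now have both O(encrypt_transcript) and O(~encrypt_transcript) — encrypt_transcript is simultaneously obligatory and forbidden, violating the D-axiom.

Inconsistent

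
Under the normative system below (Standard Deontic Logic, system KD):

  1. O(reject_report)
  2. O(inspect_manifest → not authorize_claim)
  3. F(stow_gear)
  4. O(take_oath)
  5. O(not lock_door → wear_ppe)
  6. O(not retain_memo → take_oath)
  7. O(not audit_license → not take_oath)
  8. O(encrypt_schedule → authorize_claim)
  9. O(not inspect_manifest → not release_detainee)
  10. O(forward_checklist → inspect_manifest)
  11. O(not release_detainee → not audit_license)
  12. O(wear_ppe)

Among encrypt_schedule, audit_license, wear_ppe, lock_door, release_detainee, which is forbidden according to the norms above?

From premise 4 we have O(take_oath).
Premise 7, O(not audit_license → not take_oath), contraposes to O(take_oath → audit_license); with O(take_oath) we get O(audit_license).
Premise 11, O(not release_detainee → not audit_license), contraposes to O(audit_license → release_detainee); with O(audit_license) we get O(release_detainee).
Premise 9 is O(not inspect_manifest → not release_detainee); contrapositively O(release_detainee → inspect_manifest). Since O(release_detainee) holds, K gives O(inspect_manifest).
With premise 2, O(inspect_manifest → not authorize_claim), the K-axiom yields O(not authorize_claim).
The contrapositive of premise 8 (O(encrypt_schedule → authorize_claim)) is O(not authorize_claim → not encrypt_schedule), and O(not authorize_claim) is already established, so O(not encrypt_schedule).
So O(not encrypt_schedule) holds, i.e. encrypt_schedule is forbidden. None of the other listed options is forbidden under the premises.

encrypt_schedule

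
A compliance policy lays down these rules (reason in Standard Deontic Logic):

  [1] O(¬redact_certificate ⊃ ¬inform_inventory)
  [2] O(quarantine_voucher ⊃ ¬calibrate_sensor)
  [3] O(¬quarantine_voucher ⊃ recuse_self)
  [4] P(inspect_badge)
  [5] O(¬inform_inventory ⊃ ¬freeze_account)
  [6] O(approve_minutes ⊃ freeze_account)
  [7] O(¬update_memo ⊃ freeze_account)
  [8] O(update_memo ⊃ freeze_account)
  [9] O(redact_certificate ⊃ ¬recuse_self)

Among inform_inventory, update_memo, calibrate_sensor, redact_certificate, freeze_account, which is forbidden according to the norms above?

By case analysis on update_memo: premise 8 gives O(update_memo ⊃ freeze_account) and premise 7 gives O(¬update_memo ⊃ freeze_account), so O(freeze_account) either way.
Premise 5 is O(¬inform_inventory ⊃ ¬freeze_account); contrapositively O(freeze_account ⊃ inform_inventory). Since O(freeze_account) holds, K gives O(inform_inventory).
Premise 1 is O(¬redact_certificate ⊃ ¬inform_inventory); contrapositively O(inform_inventory ⊃ redact_certificate). Since O(inform_inventory) holds, K gives O(redact_certificate).
Premise 9 is O(redact_certificate ⊃ ¬recuse_self); since O(redact_certificate), deontic closure gives O(¬recuse_self).
The contrapositive of premise 3 (O(¬quarantine_voucher ⊃ recuse_self)) is O(¬recuse_self ⊃ quarantine_voucher), and O(¬recuse_self) is already established, so O(quarantine_voucher).
From O(quarantine_voucher) and premise 2, O(quarantine_voucher ⊃ ¬calibrate_sensor), we obtain O(¬calibrate_sensor).
So O(¬calibrate_sensor) holds, i.e. calibrate_sensor is forbidden. None of the other listed options is forbidden under the premises.

calibrate_sensor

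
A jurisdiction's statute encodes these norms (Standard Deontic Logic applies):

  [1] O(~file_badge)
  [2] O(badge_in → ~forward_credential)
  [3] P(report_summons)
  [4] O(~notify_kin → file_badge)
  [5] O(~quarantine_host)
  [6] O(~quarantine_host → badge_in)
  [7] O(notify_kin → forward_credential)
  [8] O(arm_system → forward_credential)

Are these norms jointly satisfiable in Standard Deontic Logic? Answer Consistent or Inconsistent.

Inconsistent

Premise 1 gives O(~file_badge).
Premise 4 is O(~notify_kin → file_badge); contrapositively O(~file_badge → notify_kin). Since O(~file_badge) holds, K gives O(notify_kin).
Applying K to premise 7 (O(notify_kin → forward_credential)) and O(notify_kin) yields O(forward_credential).
Premise 2 is O(badge_in → ~forward_credential); contrapositively O(forward_credential → ~badge_in). Since O(forward_credential) holds, K gives O(~badge_in).
The contrapositive of premise 6 (O(~quarantine_host → badge_in)) is O(~badge_in → quarantine_host), and O(~badge_in) is already established, so O(quarantine_host).
But premise 5 directly asserts O(~quarantine_host).
We now have both O(quarantine_host) and O(~quarantine_host) — quarantine_host is simultaneously obligatory and forbidden, violating the D-axiom.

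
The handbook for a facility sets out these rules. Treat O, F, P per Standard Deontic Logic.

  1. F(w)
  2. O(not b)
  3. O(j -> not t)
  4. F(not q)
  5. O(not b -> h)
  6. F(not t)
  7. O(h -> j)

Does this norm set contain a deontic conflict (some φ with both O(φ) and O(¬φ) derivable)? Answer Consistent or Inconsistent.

From premise 2 we have O(not b).
Applying K to premise 5 (O(not b -> h)) and O(not b) yields O(h).
Applying K to premise 7 (O(h -> j)) and O(h) yields O(j).
Applying K to premise 3 (O(j -> not t)) and O(j) yields O(not t).
However, F(not t) at premise 6 amounts to O(t).
We now have both O(not t) and O(t) — t is simultaneously obligatory and forbidden, violating the D-axiom.

Inconsistent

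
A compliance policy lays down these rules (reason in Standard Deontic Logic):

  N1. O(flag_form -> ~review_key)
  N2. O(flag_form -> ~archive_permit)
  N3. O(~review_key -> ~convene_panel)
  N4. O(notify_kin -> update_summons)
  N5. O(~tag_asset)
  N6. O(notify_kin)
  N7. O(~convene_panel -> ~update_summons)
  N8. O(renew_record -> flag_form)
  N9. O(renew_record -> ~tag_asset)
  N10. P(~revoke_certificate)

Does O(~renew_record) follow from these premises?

Yes

Premise 6 states O(notify_kin) outright.
With premise 4, O(notify_kin -> update_summons), the K-axiom yields O(update_summons).
Premise 7 is O(~convene_panel -> ~update_summons); contrapositively O(update_summons -> convene_panel). Since O(update_summons) holds, K gives O(convene_panel).
The contrapositive of premise 3 (O(~review_key -> ~convene_panel)) is O(convene_panel -> review_key), and O(convene_panel) is already established, so O(review_key).
The contrapositive of premise 1 (O(flag_form -> ~review_key)) is O(review_key -> ~flag_form), and O(review_key) is already established, so O(~flag_form).
The contrapositive of premise 8 (O(renew_record -> flag_form)) is O(~flag_form -> ~renew_record), and O(~flag_form) is already established, so O(~renew_record).
Premises 2, 5, 9, 10 do not contribute to this derivation.
So O(~renew_record) follows.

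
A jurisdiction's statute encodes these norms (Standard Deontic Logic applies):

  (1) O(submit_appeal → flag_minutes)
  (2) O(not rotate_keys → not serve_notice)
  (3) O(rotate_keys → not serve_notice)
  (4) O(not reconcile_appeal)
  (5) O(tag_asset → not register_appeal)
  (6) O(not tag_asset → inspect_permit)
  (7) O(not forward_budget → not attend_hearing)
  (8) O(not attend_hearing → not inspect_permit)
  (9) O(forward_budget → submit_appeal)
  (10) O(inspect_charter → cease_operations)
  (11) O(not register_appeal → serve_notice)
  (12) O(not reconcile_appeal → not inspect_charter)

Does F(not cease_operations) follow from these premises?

No

Premise 10 is O(inspect_charter → cease_operations), but O(inspect_charter) is not derivable from the premises, so it does not yield O(cease_operations).
No other premise forces O(cease_operations). An ideal world satisfying every premise can still have not cease_operations true, so F(not cease_operations) is not derivable.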